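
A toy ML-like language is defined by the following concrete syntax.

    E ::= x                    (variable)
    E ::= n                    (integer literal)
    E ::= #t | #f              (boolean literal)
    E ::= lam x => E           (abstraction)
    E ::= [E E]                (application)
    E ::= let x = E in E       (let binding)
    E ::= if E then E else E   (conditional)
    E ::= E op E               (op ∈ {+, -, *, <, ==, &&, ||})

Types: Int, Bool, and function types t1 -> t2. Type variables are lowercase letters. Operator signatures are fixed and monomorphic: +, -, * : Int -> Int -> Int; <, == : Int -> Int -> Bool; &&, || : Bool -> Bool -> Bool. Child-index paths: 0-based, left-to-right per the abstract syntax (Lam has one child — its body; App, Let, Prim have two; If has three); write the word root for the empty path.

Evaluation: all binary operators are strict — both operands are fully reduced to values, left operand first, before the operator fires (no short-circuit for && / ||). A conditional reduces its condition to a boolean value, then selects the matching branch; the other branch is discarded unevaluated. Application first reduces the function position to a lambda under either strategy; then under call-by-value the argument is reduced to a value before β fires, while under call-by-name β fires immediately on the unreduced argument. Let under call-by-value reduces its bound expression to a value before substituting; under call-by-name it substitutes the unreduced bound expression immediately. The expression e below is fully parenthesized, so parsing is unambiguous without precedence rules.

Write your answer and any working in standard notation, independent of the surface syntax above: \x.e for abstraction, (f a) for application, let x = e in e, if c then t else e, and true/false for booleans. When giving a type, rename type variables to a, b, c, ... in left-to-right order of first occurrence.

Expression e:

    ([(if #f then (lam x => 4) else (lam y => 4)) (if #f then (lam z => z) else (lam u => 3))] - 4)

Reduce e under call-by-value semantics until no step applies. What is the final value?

Answer: 0

Working:
step 0: (((if false then (\x.4) else (\y.4)) (if false then (\z.z) else (\u.3))) - 4)
step 1: [if@0.0] (((\y.4) (if false then (\z.z) else (\u.3))) - 4)
step 2: [if@0.1] (((\y.4) (\u.3)) - 4)
step 3: [beta@0] (4 - 4)
step 4: [delta@root] 0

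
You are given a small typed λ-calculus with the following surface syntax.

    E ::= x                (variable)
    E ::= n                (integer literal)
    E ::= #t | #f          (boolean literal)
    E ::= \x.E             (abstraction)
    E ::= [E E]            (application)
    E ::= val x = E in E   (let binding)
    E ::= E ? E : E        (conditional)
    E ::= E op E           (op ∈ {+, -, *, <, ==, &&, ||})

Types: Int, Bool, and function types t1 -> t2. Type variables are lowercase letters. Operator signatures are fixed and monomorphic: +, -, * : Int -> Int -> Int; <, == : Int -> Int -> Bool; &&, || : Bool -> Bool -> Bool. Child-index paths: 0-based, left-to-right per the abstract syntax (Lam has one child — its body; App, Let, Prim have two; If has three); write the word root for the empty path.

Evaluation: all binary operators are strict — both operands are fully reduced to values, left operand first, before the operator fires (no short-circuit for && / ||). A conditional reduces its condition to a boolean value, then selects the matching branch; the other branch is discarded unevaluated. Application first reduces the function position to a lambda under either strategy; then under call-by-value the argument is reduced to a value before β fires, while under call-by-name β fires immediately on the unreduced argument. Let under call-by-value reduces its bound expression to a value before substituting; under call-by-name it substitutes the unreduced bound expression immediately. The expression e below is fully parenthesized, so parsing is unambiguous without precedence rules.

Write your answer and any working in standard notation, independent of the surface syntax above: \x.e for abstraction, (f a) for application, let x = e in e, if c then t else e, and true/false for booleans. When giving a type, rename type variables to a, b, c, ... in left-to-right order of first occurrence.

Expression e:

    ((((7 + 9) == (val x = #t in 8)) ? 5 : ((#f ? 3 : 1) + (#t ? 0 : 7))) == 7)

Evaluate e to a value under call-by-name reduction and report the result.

Answer: false

Trace:
step 0: ((if ((7 + 9) == (let x = true in 8)) then 5 else ((if false then 3 else 1) + (if true then 0 else 7))) == 7)
step 1: [delta@0.0.0] ((if (16 == (let x = true in 8)) then 5 else ((if false then 3 else 1) + (if true then 0 else 7))) == 7)
step 2: [let@0.0.1] ((if (16 == 8) then 5 else ((if false then 3 else 1) + (if true then 0 else 7))) == 7)
step 3: [delta@0.0] ((if false then 5 else ((if false then 3 else 1) + (if true then 0 else 7))) == 7)
step 4: [if@0] (((if false then 3 else 1) + (if true then 0 else 7)) == 7)
step 5: [if@0.0] ((1 + (if true then 0 else 7)) == 7)
step 6: [if@0.1] ((1 + 0) == 7)
step 7: [delta@0] (1 == 7)
step 8: [delta@root] false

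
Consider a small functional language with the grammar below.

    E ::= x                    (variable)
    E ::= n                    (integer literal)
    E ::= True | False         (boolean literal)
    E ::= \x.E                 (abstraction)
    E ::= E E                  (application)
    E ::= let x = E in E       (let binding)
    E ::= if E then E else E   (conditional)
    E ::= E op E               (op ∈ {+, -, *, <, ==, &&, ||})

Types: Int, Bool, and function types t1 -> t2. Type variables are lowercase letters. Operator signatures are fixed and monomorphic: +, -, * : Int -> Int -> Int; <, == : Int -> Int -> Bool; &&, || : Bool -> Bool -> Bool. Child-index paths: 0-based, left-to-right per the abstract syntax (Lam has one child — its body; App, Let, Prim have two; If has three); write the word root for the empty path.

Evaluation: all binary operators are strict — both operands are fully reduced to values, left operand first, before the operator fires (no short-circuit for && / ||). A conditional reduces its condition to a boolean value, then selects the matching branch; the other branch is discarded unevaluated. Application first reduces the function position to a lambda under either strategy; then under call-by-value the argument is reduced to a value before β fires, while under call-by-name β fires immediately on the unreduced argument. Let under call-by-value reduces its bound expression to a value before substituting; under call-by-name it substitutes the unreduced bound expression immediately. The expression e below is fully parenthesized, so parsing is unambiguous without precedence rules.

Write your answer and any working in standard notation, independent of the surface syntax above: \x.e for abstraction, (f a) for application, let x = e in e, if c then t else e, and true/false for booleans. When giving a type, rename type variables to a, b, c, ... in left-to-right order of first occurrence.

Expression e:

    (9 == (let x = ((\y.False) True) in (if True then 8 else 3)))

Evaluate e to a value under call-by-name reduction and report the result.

Derivation:
step 0: (9 == (let x = ((\y.false) true) in (if true then 8 else 3)))
step 1: [let@1] (9 == (if true then 8 else 3))
step 2: [if@1] (9 == 8)
step 3: [delta@root] false

Answer: false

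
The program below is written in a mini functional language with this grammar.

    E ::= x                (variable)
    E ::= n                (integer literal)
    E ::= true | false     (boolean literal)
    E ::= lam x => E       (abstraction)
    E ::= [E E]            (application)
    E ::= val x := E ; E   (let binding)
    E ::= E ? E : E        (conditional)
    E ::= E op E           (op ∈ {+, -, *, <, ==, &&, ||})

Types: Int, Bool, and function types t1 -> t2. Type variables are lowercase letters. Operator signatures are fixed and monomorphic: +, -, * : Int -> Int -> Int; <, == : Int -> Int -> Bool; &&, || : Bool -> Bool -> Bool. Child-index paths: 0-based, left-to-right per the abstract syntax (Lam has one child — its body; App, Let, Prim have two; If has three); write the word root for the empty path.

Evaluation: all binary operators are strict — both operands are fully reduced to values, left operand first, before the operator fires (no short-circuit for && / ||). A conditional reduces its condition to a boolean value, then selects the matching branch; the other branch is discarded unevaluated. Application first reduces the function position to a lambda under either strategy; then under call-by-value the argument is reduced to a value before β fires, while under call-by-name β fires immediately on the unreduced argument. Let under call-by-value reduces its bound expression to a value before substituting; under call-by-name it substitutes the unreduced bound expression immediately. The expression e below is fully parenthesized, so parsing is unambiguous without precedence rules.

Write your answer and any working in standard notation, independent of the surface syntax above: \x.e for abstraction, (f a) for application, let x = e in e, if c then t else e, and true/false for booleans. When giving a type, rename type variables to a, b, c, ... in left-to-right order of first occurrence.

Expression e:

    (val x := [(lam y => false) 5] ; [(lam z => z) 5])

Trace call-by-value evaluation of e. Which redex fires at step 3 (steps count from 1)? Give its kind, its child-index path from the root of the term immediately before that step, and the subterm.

Trace:
step 0: (let x = ((\y.false) 5) in ((\z.z) 5))
step 1: [beta@0] (let x = false in ((\z.z) 5))
step 2: [let@root] ((\z.z) 5)
step 3: [beta@root] 5

Answer: beta at root : ((\z.z) 5)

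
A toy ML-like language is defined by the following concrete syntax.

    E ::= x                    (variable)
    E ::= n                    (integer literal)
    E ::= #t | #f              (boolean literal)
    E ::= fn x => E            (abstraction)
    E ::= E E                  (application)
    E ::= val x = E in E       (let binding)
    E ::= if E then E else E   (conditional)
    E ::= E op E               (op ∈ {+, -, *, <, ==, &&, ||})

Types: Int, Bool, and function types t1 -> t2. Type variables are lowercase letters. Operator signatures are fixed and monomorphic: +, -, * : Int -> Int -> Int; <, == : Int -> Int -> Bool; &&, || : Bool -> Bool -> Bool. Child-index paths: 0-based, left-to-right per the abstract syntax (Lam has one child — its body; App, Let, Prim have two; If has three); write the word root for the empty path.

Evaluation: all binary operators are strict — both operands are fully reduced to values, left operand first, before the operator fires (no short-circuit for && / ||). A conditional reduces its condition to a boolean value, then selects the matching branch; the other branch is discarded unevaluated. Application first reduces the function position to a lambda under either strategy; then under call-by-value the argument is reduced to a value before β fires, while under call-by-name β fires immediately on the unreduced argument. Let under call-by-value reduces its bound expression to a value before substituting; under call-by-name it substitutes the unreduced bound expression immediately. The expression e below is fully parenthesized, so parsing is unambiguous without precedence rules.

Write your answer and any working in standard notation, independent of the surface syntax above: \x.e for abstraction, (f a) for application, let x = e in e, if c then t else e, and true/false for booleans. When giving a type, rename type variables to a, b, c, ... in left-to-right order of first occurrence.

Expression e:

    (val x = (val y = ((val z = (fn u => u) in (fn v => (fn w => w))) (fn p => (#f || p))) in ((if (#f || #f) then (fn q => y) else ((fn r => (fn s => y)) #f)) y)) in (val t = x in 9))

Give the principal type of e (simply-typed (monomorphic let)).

Trace:
u : a
\u._ : a -> a
let z : a -> a
w : c
\w._ : c -> c
\v._ : b -> c -> c
  unify Bool ~ Bool
p : d
  unify d ~ Bool
\p._ : Bool -> Bool
  unify b -> c -> c ~ (Bool -> Bool) -> e
  unify b ~ Bool -> Bool
  unify c -> c ~ e
_ _ : c -> c
let y : c -> c
  unify Bool ~ Bool
  unify Bool ~ Bool
  unify Bool ~ Bool
y : c -> c
\q._ : f -> c -> c
y : c -> c
\s._ : h -> c -> c
\r._ : g -> h -> c -> c
  unify g -> h -> c -> c ~ Bool -> i
  unify g ~ Bool
  unify h -> c -> c ~ i
_ _ : h -> c -> c
  unify f -> c -> c ~ h -> c -> c
  unify f ~ h
  unify c -> c ~ c -> c
  unify c ~ c
  unify c ~ c
y : c -> c
  unify h -> c -> c ~ (c -> c) -> j
  unify h ~ c -> c
  unify c -> c ~ j
_ _ : c -> c
let x : c -> c
x : c -> c
let t : c -> c

Answer: Int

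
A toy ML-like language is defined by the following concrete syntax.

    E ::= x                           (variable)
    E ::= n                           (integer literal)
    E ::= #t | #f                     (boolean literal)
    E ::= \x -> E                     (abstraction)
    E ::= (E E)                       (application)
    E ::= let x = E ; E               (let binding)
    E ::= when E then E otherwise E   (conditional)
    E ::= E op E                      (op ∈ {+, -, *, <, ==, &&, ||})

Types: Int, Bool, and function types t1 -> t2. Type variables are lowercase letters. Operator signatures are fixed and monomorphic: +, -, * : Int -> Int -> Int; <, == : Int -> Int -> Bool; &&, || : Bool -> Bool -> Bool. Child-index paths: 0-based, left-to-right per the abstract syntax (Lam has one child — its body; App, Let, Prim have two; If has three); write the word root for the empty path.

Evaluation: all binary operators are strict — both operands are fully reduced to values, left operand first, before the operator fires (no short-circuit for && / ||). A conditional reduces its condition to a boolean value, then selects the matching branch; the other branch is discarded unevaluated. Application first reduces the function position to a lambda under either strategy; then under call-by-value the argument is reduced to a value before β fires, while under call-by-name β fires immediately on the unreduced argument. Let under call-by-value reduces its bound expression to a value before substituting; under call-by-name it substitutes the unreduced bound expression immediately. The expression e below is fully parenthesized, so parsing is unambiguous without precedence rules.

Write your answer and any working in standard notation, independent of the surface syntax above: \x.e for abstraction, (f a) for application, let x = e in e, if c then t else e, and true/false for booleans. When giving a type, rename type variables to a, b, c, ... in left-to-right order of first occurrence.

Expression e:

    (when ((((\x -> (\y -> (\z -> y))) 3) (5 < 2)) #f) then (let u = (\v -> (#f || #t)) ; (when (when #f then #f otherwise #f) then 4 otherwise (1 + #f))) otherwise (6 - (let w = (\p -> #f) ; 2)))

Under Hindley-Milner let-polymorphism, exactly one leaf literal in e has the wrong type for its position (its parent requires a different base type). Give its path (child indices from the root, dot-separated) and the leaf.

Trace:
y : b
\z._ : c -> b
\y._ : b -> c -> b
\x._ : a -> b -> c -> b
  unify a -> b -> c -> b ~ Int -> d
  unify a ~ Int
  unify b -> c -> b ~ d
_ _ : b -> c -> b
  unify Int ~ Int
  unify Int ~ Int
  unify b -> c -> b ~ Bool -> e
  unify b ~ Bool
  unify c -> Bool ~ e
_ _ : c -> Bool
  unify c -> Bool ~ Bool -> f
  unify c ~ Bool
  unify Bool ~ f
_ _ : Bool
  unify Bool ~ Bool
  unify Bool ~ Bool
  unify Bool ~ Bool
\v._ : g -> Bool
let u : forall. g -> Bool
  unify Bool ~ Bool
  unify Bool ~ Bool
  unify Bool ~ Bool
  unify Int ~ Int
  unify Bool ~ Int
  FAIL: mismatch Bool ~ Int

Answer: 1.1.2.1 : false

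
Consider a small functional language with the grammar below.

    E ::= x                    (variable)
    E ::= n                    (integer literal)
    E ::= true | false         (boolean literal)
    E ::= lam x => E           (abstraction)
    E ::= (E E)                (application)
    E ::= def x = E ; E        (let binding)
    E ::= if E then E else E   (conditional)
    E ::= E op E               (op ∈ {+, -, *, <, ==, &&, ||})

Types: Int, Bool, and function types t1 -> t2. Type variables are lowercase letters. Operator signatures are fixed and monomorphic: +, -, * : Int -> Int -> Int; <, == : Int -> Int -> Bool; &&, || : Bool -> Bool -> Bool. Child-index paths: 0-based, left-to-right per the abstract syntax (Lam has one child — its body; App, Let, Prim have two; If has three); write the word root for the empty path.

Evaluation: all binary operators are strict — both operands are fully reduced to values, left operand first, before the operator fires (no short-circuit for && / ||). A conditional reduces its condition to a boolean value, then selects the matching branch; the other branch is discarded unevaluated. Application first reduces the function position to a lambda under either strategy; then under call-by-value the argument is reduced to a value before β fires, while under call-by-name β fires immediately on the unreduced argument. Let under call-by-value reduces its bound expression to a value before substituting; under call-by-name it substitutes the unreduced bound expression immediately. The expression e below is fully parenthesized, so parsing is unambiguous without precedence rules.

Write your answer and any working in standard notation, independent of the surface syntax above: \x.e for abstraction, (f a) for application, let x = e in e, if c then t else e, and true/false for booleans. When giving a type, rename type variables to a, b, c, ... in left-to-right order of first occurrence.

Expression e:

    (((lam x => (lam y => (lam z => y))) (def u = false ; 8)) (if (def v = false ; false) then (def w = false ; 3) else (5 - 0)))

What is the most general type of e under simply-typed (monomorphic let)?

Derivation:
y : b
\z._ : c -> b
\y._ : b -> c -> b
\x._ : a -> b -> c -> b
let u : Bool
  unify a -> b -> c -> b ~ Int -> d
  unify a ~ Int
  unify b -> c -> b ~ d
_ _ : b -> c -> b
let v : Bool
  unify Bool ~ Bool
let w : Bool
  unify Int ~ Int
  unify Int ~ Int
  unify Int ~ Int
  unify b -> c -> b ~ Int -> e
  unify b ~ Int
  unify c -> Int ~ e
_ _ : c -> Int

Answer: a -> Int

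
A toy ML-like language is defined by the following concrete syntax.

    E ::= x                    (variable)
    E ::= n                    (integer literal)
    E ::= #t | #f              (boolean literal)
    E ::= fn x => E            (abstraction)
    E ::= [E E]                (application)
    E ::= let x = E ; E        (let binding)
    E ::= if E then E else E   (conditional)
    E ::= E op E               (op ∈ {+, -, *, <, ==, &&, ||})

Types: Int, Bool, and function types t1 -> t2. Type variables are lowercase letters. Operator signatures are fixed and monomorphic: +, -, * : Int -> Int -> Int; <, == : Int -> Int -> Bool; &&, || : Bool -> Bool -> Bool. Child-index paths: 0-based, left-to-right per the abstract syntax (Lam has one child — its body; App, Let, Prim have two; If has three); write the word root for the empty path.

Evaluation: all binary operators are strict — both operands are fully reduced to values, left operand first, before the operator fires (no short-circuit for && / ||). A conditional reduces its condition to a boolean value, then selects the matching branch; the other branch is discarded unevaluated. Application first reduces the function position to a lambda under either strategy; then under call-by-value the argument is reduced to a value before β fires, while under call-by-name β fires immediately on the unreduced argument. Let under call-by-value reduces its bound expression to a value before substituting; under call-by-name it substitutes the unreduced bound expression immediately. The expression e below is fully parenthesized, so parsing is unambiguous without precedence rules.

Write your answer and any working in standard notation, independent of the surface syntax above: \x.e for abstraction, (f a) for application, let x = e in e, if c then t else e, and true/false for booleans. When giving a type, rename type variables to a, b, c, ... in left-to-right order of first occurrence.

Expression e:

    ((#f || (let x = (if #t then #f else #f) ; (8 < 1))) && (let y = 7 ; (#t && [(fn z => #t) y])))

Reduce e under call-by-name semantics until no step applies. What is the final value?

Working:
step 0: ((false || (let x = (if true then false else false) in (8 < 1))) && (let y = 7 in (true && ((\z.true) y))))
step 1: [let@0.1] ((false || (8 < 1)) && (let y = 7 in (true && ((\z.true) y))))
step 2: [delta@0.1] ((false || false) && (let y = 7 in (true && ((\z.true) y))))
step 3: [delta@0] (false && (let y = 7 in (true && ((\z.true) y))))
step 4: [let@1] (false && (true && ((\z.true) 7)))
step 5: [beta@1.1] (false && (true && true))
step 6: [delta@1] (false && true)
step 7: [delta@root] false

Answer: false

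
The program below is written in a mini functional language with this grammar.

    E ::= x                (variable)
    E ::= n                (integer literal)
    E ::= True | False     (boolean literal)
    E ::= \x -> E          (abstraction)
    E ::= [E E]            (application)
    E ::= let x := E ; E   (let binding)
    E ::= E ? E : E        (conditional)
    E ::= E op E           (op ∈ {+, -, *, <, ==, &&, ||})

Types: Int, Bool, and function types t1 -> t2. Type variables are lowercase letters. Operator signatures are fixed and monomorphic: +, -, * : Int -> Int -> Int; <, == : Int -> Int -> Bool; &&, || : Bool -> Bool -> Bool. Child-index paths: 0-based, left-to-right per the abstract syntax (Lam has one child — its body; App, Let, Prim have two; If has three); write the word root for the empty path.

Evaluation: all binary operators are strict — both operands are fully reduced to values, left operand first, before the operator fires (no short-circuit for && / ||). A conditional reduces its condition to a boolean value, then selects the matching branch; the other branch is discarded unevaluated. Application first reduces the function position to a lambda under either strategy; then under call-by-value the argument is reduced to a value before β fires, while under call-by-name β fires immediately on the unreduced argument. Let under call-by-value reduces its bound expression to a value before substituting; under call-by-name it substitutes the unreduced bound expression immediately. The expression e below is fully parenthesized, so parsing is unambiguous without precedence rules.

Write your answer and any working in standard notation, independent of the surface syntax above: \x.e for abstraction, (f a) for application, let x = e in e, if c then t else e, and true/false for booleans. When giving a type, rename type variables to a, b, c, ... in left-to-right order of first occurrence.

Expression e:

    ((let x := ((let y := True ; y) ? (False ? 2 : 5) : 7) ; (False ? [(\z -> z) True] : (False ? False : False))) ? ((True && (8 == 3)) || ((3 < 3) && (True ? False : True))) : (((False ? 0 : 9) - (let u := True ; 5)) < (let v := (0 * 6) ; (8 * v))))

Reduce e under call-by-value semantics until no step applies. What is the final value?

Answer: false

Trace:
step 0: (if (let x = (if (let y = true in y) then (if false then 2 else 5) else 7) in (if false then ((\z.z) true) else (if false then false else false))) then ((true && (8 == 3)) || ((3 < 3) && (if true then false else true))) else (((if false then 0 else 9) - (let u = true in 5)) < (let v = (0 * 6) in (8 * v))))
step 1: [let@0.0.0] (if (let x = (if true then (if false then 2 else 5) else 7) in (if false then ((\z.z) true) else (if false then false else false))) then ((true && (8 == 3)) || ((3 < 3) && (if true then false else true))) else (((if false then 0 else 9) - (let u = true in 5)) < (let v = (0 * 6) in (8 * v))))
step 2: [if@0.0] (if (let x = (if false then 2 else 5) in (if false then ((\z.z) true) else (if false then false else false))) then ((true && (8 == 3)) || ((3 < 3) && (if true then false else true))) else (((if false then 0 else 9) - (let u = true in 5)) < (let v = (0 * 6) in (8 * v))))
step 3: [if@0.0] (if (let x = 5 in (if false then ((\z.z) true) else (if false then false else false))) then ((true && (8 == 3)) || ((3 < 3) && (if true then false else true))) else (((if false then 0 else 9) - (let u = true in 5)) < (let v = (0 * 6) in (8 * v))))
step 4: [let@0] (if (if false then ((\z.z) true) else (if false then false else false)) then ((true && (8 == 3)) || ((3 < 3) && (if true then false else true))) else (((if false then 0 else 9) - (let u = true in 5)) < (let v = (0 * 6) in (8 * v))))
step 5: [if@0] (if (if false then false else false) then ((true && (8 == 3)) || ((3 < 3) && (if true then false else true))) else (((if false then 0 else 9) - (let u = true in 5)) < (let v = (0 * 6) in (8 * v))))
step 6: [if@0] (if false then ((true && (8 == 3)) || ((3 < 3) && (if true then false else true))) else (((if false then 0 else 9) - (let u = true in 5)) < (let v = (0 * 6) in (8 * v))))
step 7: [if@root] (((if false then 0 else 9) - (let u = true in 5)) < (let v = (0 * 6) in (8 * v)))
step 8: [if@0.0] ((9 - (let u = true in 5)) < (let v = (0 * 6) in (8 * v)))
step 9: [let@0.1] ((9 - 5) < (let v = (0 * 6) in (8 * v)))
step 10: [delta@0] (4 < (let v = (0 * 6) in (8 * v)))
step 11: [delta@1.0] (4 < (let v = 0 in (8 * v)))
step 12: [let@1] (4 < (8 * 0))
step 13: [delta@1] (4 < 0)
step 14: [delta@root] false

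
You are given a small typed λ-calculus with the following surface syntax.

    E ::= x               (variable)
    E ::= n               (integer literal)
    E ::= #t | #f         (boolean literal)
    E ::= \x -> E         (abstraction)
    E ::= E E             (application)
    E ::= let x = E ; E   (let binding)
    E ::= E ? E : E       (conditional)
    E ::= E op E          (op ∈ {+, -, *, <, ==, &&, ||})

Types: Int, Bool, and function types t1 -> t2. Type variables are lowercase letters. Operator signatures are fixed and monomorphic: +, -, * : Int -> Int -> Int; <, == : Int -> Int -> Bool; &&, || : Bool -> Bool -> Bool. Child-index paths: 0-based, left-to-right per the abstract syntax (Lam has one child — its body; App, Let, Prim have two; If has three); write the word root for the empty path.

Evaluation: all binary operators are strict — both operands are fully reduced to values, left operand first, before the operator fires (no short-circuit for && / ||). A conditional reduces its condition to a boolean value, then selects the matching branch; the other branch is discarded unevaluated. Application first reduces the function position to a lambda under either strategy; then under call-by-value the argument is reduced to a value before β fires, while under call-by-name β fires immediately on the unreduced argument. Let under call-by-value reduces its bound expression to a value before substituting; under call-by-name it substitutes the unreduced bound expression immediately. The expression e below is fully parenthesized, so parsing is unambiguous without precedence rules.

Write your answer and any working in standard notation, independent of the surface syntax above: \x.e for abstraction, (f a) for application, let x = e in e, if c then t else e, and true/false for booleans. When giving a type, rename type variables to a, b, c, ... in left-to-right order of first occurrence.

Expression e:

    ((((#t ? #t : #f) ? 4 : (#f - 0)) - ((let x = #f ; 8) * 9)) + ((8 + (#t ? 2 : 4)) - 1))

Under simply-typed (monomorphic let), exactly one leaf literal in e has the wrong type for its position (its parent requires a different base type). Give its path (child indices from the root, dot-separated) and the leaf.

Answer: 0.0.2.0 : false

Derivation:
  unify Bool ~ Bool
  unify Bool ~ Bool
  unify Bool ~ Bool
  unify Bool ~ Int
  FAIL: mismatch Bool ~ Int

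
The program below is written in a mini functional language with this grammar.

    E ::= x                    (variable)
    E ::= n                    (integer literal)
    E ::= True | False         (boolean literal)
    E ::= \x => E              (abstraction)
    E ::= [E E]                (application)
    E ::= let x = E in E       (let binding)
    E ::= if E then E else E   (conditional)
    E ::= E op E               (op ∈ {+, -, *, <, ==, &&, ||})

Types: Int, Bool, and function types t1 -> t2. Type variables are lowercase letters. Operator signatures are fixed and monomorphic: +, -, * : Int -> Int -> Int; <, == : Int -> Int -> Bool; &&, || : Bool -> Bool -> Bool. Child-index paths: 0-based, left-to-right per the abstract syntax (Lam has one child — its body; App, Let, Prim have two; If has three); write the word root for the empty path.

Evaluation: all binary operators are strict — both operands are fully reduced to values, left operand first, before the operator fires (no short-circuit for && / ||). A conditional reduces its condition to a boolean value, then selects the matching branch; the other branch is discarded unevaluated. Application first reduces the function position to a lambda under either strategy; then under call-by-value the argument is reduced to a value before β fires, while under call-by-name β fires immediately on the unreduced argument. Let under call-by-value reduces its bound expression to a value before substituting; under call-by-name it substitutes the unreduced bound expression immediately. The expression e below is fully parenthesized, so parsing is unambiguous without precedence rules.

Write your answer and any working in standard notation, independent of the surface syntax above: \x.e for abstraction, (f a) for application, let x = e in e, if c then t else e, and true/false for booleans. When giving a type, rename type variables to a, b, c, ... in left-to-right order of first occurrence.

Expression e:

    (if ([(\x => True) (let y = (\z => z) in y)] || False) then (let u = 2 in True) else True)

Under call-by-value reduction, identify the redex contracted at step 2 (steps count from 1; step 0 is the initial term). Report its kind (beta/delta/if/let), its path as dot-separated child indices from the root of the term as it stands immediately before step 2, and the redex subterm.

Trace:
step 0: (if (((\x.true) (let y = (\z.z) in y)) || false) then (let u = 2 in true) else true)
step 1: [let@0.0.1] (if (((\x.true) (\z.z)) || false) then (let u = 2 in true) else true)
step 2: [beta@0.0] (if (true || false) then (let u = 2 in true) else true)

Answer: beta at 0.0 : ((\x.true) (\z.z))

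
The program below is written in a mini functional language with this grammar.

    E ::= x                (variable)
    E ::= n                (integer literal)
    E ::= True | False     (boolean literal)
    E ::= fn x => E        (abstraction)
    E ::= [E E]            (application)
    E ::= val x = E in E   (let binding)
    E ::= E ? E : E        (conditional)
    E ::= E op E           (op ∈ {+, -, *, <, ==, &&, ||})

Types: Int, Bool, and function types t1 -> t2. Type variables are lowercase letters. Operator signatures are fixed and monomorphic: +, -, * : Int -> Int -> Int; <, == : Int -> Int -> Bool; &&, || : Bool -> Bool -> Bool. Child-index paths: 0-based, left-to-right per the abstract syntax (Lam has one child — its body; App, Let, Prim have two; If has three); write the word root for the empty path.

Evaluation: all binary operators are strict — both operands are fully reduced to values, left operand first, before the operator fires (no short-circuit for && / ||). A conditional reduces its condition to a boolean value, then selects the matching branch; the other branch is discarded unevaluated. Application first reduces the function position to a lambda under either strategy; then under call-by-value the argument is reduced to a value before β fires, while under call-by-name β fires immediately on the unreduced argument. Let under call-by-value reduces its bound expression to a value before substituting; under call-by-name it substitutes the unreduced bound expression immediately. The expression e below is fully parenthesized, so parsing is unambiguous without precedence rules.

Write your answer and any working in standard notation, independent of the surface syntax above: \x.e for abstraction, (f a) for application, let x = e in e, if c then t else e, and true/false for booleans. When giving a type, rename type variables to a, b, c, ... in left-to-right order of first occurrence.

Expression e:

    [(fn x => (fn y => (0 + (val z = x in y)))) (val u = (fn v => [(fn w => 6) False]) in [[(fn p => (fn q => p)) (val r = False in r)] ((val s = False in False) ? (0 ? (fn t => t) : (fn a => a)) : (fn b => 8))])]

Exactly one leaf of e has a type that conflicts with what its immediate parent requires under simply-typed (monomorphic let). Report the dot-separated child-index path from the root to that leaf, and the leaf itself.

Answer: 1.1.1.1.0 : 0

Working:
  unify Int ~ Int
x : a
let z : a
y : b
  unify b ~ Int
\y._ : Int -> Int
\x._ : a -> Int -> Int
\w._ : d -> Int
  unify d -> Int ~ Bool -> e
  unify d ~ Bool
  unify Int ~ e
_ _ : Int
\v._ : c -> Int
let u : c -> Int
p : f
\q._ : g -> f
\p._ : f -> g -> f
let r : Bool
r : Bool
  unify f -> g -> f ~ Bool -> h
  unify f ~ Bool
  unify g -> Bool ~ h
_ _ : g -> Bool
let s : Bool
  unify Bool ~ Bool
  unify Int ~ Bool
  FAIL: mismatch Int ~ Bool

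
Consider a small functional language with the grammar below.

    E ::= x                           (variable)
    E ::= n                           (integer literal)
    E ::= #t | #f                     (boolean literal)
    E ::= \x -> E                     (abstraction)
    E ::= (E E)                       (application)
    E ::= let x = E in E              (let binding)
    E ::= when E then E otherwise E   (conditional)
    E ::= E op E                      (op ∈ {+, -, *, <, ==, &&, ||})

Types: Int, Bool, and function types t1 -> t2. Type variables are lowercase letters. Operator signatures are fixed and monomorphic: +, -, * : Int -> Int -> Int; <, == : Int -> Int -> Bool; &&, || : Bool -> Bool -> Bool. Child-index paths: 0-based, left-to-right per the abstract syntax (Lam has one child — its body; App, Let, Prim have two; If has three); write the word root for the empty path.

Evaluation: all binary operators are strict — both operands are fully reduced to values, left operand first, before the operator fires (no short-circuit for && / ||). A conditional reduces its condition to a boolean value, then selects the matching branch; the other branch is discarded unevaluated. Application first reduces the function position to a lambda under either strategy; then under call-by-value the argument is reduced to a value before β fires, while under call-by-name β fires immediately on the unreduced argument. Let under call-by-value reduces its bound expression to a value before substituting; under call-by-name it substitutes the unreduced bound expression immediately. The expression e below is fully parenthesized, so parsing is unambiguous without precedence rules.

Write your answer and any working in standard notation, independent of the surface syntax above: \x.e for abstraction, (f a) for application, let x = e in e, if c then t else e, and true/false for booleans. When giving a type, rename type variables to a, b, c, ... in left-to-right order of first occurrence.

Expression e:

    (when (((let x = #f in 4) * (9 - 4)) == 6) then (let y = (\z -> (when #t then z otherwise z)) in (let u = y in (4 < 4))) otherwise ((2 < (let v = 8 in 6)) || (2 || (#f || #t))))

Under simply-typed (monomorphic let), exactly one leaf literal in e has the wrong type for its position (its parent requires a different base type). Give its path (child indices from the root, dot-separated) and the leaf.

Answer: 2.1.0 : 2

Derivation:
let x : Bool
  unify Int ~ Int
  unify Int ~ Int
  unify Int ~ Int
  unify Int ~ Int
  unify Int ~ Int
  unify Int ~ Int
  unify Bool ~ Bool
  unify Bool ~ Bool
z : a
z : a
  unify a ~ a
\z._ : a -> a
let y : a -> a
y : a -> a
let u : a -> a
  unify Int ~ Int
  unify Int ~ Int
  unify Int ~ Int
let v : Int
  unify Int ~ Int
  unify Bool ~ Bool
  unify Int ~ Bool
  FAIL: mismatch Int ~ Bool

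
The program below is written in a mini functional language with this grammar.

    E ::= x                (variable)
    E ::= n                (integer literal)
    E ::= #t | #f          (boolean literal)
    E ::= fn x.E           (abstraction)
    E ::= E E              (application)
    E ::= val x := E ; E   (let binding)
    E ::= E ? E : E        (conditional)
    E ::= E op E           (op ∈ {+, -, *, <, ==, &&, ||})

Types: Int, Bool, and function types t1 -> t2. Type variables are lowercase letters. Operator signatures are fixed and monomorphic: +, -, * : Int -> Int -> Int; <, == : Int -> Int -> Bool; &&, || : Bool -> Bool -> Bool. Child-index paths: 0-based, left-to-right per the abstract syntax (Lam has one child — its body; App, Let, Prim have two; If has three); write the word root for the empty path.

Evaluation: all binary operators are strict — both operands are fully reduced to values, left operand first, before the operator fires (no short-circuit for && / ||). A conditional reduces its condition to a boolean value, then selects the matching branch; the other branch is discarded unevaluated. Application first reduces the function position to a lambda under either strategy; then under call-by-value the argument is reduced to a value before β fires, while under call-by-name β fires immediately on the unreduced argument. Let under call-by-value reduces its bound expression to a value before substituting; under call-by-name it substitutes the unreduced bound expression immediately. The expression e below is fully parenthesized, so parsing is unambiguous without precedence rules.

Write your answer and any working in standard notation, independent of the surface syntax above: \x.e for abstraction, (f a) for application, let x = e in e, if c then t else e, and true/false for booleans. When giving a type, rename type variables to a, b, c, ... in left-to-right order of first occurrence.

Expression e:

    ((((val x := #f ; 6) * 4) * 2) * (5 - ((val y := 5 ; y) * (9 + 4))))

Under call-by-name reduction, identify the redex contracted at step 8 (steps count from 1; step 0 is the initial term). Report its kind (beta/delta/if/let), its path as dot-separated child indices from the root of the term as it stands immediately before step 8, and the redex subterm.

Derivation:
step 0: ((((let x = false in 6) * 4) * 2) * (5 - ((let y = 5 in y) * (9 + 4))))
step 1: [let@0.0.0] (((6 * 4) * 2) * (5 - ((let y = 5 in y) * (9 + 4))))
step 2: [delta@0.0] ((24 * 2) * (5 - ((let y = 5 in y) * (9 + 4))))
step 3: [delta@0] (48 * (5 - ((let y = 5 in y) * (9 + 4))))
step 4: [let@1.1.0] (48 * (5 - (5 * (9 + 4))))
step 5: [delta@1.1.1] (48 * (5 - (5 * 13)))
step 6: [delta@1.1] (48 * (5 - 65))
step 7: [delta@1] (48 * -60)
step 8: [delta@root] -2880

Answer: delta at root : (48 * -60)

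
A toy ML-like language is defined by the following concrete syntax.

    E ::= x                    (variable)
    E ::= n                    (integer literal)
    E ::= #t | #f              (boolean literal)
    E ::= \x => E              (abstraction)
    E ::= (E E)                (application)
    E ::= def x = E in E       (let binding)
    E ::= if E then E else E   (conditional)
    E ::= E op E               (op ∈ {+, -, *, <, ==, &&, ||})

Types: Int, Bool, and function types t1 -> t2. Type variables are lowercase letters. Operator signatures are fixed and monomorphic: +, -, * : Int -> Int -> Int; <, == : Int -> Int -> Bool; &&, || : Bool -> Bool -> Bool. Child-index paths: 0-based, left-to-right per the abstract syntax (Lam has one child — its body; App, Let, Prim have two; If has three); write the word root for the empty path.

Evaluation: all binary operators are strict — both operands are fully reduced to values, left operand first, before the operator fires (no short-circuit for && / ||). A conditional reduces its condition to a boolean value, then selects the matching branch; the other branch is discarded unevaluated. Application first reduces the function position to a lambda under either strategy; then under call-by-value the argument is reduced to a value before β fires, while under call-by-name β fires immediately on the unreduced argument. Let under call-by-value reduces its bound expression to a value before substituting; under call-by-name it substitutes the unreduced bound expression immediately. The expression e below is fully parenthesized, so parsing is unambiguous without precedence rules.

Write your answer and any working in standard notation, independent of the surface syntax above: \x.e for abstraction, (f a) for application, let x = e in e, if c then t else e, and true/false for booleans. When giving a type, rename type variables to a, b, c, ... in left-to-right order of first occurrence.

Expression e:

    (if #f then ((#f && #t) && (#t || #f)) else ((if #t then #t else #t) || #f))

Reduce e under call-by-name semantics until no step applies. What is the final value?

Answer: true

Trace:
step 0: (if false then ((false && true) && (true || false)) else ((if true then true else true) || false))
step 1: [if@root] ((if true then true else true) || false)
step 2: [if@0] (true || false)
step 3: [delta@root] true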